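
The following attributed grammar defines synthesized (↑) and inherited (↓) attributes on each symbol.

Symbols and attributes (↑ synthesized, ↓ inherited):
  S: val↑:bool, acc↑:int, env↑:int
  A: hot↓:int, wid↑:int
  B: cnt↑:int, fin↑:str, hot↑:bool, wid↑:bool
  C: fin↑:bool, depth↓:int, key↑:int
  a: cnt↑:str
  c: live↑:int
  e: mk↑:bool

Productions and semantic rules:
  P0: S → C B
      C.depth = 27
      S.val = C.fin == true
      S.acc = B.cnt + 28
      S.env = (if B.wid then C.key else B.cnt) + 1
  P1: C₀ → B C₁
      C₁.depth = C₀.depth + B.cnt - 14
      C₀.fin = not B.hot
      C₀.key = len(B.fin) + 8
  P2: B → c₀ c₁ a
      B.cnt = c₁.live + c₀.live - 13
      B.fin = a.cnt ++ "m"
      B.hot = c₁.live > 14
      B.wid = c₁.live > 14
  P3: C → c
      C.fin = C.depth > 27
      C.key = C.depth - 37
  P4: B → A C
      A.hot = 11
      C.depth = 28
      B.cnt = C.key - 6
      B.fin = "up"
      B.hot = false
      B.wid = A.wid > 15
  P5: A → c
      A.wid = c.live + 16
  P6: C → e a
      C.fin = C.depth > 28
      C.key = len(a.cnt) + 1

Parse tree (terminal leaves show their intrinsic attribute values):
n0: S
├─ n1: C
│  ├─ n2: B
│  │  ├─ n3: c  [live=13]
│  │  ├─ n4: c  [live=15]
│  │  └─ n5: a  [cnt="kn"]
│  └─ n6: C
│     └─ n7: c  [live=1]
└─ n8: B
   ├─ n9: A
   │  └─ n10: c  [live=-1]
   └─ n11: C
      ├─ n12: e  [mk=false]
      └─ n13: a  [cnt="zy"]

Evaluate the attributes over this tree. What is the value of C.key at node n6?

1. n1.depth = 27  [27]
2. n3.live = 13  [terminal]
3. n4.live = 15  [terminal]
4. n5.cnt = "kn"  [terminal]
5. n2.cnt = 15  [c₁.live + c₀.live - 13]
6. n2.fin = "knm"  [a.cnt ++ "m"]
7. n2.hot = true  [c₁.live > 14]
8. n2.wid = true  [c₁.live > 14]
9. n6.depth = 28  [C₀.depth + B.cnt - 14]
10. n7.live = 1  [terminal]
11. n6.fin = true  [C.depth > 27]
12. n6.key = -9  [C.depth - 37]
13. n1.fin = false  [not B.hot]
14. n1.key = 11  [len(B.fin) + 8]
15. n9.hot = 11  [11]
16. n10.live = -1  [terminal]
17. n9.wid = 15  [c.live + 16]
18. n11.depth = 28  [28]
19. n12.mk = false  [terminal]
20. n13.cnt = "zy"  [terminal]
21. n11.fin = false  [C.depth > 28]
22. n11.key = 3  [len(a.cnt) + 1]
23. n8.cnt = -3  [C.key - 6]
24. n8.fin = "up"  ["up"]
25. n8.hot = false  [false]
26. n8.wid = false  [A.wid > 15]
27. n0.val = false  [C.fin == true]
28. n0.acc = 25  [B.cnt + 28]
29. n0.env = -2  [(if B.wid then C.key else B.cnt) + 1]

-9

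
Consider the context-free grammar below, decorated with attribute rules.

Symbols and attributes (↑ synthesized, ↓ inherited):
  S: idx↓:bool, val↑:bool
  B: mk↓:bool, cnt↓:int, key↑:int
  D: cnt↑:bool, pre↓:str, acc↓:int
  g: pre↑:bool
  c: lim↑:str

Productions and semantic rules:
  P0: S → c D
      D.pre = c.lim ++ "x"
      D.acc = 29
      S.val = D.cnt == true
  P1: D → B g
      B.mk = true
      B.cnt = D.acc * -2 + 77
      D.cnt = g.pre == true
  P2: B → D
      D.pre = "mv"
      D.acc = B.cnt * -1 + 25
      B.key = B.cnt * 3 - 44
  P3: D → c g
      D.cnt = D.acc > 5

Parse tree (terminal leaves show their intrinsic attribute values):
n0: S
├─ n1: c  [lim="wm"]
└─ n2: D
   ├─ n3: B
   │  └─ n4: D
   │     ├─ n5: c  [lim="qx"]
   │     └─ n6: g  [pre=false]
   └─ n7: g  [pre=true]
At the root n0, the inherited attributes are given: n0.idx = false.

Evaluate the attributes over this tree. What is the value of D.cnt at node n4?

true

1. n0.idx = false  [given at root]
2. n1.lim = "wm"  [terminal]
3. n2.pre = "wmx"  [c.lim ++ "x"]
4. n2.acc = 29  [29]
5. n3.mk = true  [true]
6. n3.cnt = 19  [D.acc * -2 + 77]
7. n4.pre = "mv"  ["mv"]
8. n4.acc = 6  [B.cnt * -1 + 25]
9. n5.lim = "qx"  [terminal]
10. n6.pre = false  [terminal]
11. n4.cnt = true  [D.acc > 5]
12. n3.key = 13  [B.cnt * 3 - 44]
13. n7.pre = true  [terminal]
14. n2.cnt = true  [g.pre == true]
15. n0.val = true  [D.cnt == true]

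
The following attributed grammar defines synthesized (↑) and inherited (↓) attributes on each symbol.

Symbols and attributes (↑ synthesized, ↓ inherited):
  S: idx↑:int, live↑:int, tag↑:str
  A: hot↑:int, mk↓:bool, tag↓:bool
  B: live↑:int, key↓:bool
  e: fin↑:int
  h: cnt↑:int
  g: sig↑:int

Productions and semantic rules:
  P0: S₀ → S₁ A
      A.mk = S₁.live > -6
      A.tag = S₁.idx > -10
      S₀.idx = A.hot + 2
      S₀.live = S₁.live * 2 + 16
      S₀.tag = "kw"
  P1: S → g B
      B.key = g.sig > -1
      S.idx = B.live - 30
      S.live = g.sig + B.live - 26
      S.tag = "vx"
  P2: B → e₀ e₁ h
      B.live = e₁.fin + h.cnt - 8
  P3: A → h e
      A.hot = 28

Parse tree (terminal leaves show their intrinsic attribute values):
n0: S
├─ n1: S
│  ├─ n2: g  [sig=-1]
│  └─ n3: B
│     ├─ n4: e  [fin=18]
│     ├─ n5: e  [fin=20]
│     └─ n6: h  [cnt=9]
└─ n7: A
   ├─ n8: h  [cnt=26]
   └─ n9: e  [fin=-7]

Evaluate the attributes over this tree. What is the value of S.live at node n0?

1. n2.sig = -1  [terminal]
2. n3.key = false  [g.sig > -1]
3. n4.fin = 18  [terminal]
4. n5.fin = 20  [terminal]
5. n6.cnt = 9  [terminal]
6. n3.live = 21  [e₁.fin + h.cnt - 8]
7. n1.idx = -9  [B.live - 30]
8. n1.live = -6  [g.sig + B.live - 26]
9. n1.tag = "vx"  ["vx"]
10. n7.mk = false  [S₁.live > -6]
11. n7.tag = true  [S₁.idx > -10]
12. n8.cnt = 26  [terminal]
13. n9.fin = -7  [terminal]
14. n7.hot = 28  [28]
15. n0.idx = 30  [A.hot + 2]
16. n0.live = 4  [S₁.live * 2 + 16]
17. n0.tag = "kw"  ["kw"]

4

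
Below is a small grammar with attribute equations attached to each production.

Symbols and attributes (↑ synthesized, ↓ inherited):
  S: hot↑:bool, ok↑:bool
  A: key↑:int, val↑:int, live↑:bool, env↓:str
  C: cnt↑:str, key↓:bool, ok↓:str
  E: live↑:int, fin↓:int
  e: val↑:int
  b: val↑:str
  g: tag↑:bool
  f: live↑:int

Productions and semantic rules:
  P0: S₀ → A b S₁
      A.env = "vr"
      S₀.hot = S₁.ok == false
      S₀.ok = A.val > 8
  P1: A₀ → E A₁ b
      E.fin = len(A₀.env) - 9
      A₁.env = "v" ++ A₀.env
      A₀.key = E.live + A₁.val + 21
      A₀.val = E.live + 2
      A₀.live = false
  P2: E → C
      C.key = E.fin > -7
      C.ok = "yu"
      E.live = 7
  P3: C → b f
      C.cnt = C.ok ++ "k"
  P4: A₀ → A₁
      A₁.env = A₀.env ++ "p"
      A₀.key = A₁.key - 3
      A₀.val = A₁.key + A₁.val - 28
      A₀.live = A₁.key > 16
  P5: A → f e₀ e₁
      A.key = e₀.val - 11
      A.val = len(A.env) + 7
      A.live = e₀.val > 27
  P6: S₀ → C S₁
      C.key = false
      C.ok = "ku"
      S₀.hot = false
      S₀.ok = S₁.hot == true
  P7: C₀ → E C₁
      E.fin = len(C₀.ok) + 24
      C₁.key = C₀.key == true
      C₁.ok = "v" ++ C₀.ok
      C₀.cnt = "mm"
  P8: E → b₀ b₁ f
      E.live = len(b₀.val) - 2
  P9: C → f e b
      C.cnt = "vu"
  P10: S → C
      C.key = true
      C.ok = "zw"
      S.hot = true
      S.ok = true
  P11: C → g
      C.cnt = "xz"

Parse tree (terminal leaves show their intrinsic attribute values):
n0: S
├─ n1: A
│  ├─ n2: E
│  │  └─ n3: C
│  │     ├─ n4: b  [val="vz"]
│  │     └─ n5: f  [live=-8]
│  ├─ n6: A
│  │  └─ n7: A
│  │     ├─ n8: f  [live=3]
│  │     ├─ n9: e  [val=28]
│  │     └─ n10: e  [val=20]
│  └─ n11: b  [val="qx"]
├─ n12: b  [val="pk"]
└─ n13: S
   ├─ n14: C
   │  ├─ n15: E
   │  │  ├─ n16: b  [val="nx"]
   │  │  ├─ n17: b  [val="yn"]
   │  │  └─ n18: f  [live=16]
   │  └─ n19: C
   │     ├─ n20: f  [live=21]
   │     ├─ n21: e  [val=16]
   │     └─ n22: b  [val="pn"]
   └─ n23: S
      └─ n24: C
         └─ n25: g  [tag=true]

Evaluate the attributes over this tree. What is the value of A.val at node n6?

0

1. n1.env = "vr"  ["vr"]
2. n2.fin = -7  [len(A₀.env) - 9]
3. n3.key = false  [E.fin > -7]
4. n3.ok = "yu"  ["yu"]
5. n4.val = "vz"  [terminal]
6. n5.live = -8  [terminal]
7. n3.cnt = "yuk"  [C.ok ++ "k"]
8. n2.live = 7  [7]
9. n6.env = "vvr"  ["v" ++ A₀.env]
10. n7.env = "vvrp"  [A₀.env ++ "p"]
11. n8.live = 3  [terminal]
12. n9.val = 28  [terminal]
13. n10.val = 20  [terminal]
14. n7.key = 17  [e₀.val - 11]
15. n7.val = 11  [len(A.env) + 7]
16. n7.live = true  [e₀.val > 27]
17. n6.key = 14  [A₁.key - 3]
18. n6.val = 0  [A₁.key + A₁.val - 28]
19. n6.live = true  [A₁.key > 16]
20. n11.val = "qx"  [terminal]
21. n1.key = 28  [E.live + A₁.val + 21]
22. n1.val = 9  [E.live + 2]
23. n1.live = false  [false]
24. n12.val = "pk"  [terminal]
25. n14.key = false  [false]
26. n14.ok = "ku"  ["ku"]
27. n15.fin = 26  [len(C₀.ok) + 24]
28. n16.val = "nx"  [terminal]
29. n17.val = "yn"  [terminal]
30. n18.live = 16  [terminal]
31. n15.live = 0  [len(b₀.val) - 2]
32. n19.key = false  [C₀.key == true]
33. n19.ok = "vku"  ["v" ++ C₀.ok]
34. n20.live = 21  [terminal]
35. n21.val = 16  [terminal]
36. n22.val = "pn"  [terminal]
37. n19.cnt = "vu"  ["vu"]
38. n14.cnt = "mm"  ["mm"]
39. n24.key = true  [true]
40. n24.ok = "zw"  ["zw"]
41. n25.tag = true  [terminal]
42. n24.cnt = "xz"  ["xz"]
43. n23.hot = true  [true]
44. n23.ok = true  [true]
45. n13.hot = false  [false]
46. n13.ok = true  [S₁.hot == true]
47. n0.hot = false  [S₁.ok == false]
48. n0.ok = true  [A.val > 8]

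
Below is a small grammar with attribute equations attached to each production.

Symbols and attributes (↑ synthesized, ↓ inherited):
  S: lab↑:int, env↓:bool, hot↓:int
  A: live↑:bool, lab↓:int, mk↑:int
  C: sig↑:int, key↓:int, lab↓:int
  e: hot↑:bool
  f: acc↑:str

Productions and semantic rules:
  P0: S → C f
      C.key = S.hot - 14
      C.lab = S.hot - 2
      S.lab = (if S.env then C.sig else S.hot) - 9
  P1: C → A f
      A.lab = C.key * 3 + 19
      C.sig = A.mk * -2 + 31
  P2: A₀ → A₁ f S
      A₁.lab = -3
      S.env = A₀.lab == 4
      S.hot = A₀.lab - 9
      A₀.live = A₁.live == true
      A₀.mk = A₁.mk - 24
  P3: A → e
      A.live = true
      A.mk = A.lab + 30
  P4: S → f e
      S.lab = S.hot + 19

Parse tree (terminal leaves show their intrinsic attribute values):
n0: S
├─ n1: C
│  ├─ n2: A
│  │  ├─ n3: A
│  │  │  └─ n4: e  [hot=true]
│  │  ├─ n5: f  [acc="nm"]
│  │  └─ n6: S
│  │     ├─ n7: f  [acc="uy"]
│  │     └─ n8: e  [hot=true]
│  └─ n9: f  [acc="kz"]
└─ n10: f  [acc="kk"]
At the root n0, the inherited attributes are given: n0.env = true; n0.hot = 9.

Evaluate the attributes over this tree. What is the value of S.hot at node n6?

1. n0.env = true  [given at root]
2. n0.hot = 9  [given at root]
3. n1.key = -5  [S.hot - 14]
4. n1.lab = 7  [S.hot - 2]
5. n2.lab = 4  [C.key * 3 + 19]
6. n3.lab = -3  [-3]
7. n4.hot = true  [terminal]
8. n3.live = true  [true]
9. n3.mk = 27  [A.lab + 30]
10. n5.acc = "nm"  [terminal]
11. n6.env = true  [A₀.lab == 4]
12. n6.hot = -5  [A₀.lab - 9]
13. n7.acc = "uy"  [terminal]
14. n8.hot = true  [terminal]
15. n6.lab = 14  [S.hot + 19]
16. n2.live = true  [A₁.live == true]
17. n2.mk = 3  [A₁.mk - 24]
18. n9.acc = "kz"  [terminal]
19. n1.sig = 25  [A.mk * -2 + 31]
20. n10.acc = "kk"  [terminal]
21. n0.lab = 16  [(if S.env then C.sig else S.hot) - 9]

-5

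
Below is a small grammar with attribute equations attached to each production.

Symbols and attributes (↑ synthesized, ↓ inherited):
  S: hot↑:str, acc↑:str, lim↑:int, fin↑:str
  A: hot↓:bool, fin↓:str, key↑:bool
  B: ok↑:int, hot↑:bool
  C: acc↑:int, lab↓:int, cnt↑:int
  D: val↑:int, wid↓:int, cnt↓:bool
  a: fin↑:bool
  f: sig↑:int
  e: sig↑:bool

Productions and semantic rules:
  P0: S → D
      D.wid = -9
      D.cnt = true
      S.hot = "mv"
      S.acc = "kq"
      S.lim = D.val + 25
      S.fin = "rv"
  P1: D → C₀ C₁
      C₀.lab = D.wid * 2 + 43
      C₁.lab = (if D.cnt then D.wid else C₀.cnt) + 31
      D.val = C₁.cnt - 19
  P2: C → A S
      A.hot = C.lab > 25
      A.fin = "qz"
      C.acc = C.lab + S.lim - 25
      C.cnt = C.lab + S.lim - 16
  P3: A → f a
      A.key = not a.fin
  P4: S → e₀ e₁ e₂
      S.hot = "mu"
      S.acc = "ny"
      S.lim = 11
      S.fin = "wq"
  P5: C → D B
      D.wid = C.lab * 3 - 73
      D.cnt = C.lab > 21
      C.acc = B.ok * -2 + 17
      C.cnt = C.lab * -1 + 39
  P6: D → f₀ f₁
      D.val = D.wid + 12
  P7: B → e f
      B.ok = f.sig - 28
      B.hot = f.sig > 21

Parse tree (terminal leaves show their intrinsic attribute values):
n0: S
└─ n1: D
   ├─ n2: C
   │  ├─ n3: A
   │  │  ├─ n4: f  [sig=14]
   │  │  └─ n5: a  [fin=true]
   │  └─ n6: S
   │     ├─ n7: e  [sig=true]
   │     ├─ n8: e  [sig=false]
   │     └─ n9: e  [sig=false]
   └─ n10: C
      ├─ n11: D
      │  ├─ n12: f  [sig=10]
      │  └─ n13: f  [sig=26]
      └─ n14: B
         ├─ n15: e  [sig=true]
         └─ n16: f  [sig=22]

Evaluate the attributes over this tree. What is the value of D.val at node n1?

-2

1. n1.wid = -9  [-9]
2. n1.cnt = true  [true]
3. n2.lab = 25  [D.wid * 2 + 43]
4. n3.hot = false  [C.lab > 25]
5. n3.fin = "qz"  ["qz"]
6. n4.sig = 14  [terminal]
7. n5.fin = true  [terminal]
8. n3.key = false  [not a.fin]
9. n7.sig = true  [terminal]
10. n8.sig = false  [terminal]
11. n9.sig = false  [terminal]
12. n6.hot = "mu"  ["mu"]
13. n6.acc = "ny"  ["ny"]
14. n6.lim = 11  [11]
15. n6.fin = "wq"  ["wq"]
16. n2.acc = 11  [C.lab + S.lim - 25]
17. n2.cnt = 20  [C.lab + S.lim - 16]
18. n10.lab = 22  [(if D.cnt then D.wid else C₀.cnt) + 31]
19. n11.wid = -7  [C.lab * 3 - 73]
20. n11.cnt = true  [C.lab > 21]
21. n12.sig = 10  [terminal]
22. n13.sig = 26  [terminal]
23. n11.val = 5  [D.wid + 12]
24. n15.sig = true  [terminal]
25. n16.sig = 22  [terminal]
26. n14.ok = -6  [f.sig - 28]
27. n14.hot = true  [f.sig > 21]
28. n10.acc = 29  [B.ok * -2 + 17]
29. n10.cnt = 17  [C.lab * -1 + 39]
30. n1.val = -2  [C₁.cnt - 19]
31. n0.hot = "mv"  ["mv"]
32. n0.acc = "kq"  ["kq"]
33. n0.lim = 23  [D.val + 25]
34. n0.fin = "rv"  ["rv"]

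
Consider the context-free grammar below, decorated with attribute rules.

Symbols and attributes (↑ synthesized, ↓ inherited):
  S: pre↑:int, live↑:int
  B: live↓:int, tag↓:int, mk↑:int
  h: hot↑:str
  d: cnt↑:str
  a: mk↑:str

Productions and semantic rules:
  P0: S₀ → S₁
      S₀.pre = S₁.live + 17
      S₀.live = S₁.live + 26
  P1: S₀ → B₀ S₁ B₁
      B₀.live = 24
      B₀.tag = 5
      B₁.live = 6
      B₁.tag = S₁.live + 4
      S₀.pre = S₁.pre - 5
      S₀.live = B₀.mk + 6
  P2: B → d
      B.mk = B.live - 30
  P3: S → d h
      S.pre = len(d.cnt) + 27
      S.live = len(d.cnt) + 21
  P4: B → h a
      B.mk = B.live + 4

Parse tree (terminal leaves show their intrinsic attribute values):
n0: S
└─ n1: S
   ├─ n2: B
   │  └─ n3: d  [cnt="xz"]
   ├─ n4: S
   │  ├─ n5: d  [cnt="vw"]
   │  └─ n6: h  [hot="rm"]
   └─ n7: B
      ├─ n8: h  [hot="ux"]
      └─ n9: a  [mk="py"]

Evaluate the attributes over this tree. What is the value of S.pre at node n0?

17

1. n2.live = 24  [24]
2. n2.tag = 5  [5]
3. n3.cnt = "xz"  [terminal]
4. n2.mk = -6  [B.live - 30]
5. n5.cnt = "vw"  [terminal]
6. n6.hot = "rm"  [terminal]
7. n4.pre = 29  [len(d.cnt) + 27]
8. n4.live = 23  [len(d.cnt) + 21]
9. n7.live = 6  [6]
10. n7.tag = 27  [S₁.live + 4]
11. n8.hot = "ux"  [terminal]
12. n9.mk = "py"  [terminal]
13. n7.mk = 10  [B.live + 4]
14. n1.pre = 24  [S₁.pre - 5]
15. n1.live = 0  [B₀.mk + 6]
16. n0.pre = 17  [S₁.live + 17]
17. n0.live = 26  [S₁.live + 26]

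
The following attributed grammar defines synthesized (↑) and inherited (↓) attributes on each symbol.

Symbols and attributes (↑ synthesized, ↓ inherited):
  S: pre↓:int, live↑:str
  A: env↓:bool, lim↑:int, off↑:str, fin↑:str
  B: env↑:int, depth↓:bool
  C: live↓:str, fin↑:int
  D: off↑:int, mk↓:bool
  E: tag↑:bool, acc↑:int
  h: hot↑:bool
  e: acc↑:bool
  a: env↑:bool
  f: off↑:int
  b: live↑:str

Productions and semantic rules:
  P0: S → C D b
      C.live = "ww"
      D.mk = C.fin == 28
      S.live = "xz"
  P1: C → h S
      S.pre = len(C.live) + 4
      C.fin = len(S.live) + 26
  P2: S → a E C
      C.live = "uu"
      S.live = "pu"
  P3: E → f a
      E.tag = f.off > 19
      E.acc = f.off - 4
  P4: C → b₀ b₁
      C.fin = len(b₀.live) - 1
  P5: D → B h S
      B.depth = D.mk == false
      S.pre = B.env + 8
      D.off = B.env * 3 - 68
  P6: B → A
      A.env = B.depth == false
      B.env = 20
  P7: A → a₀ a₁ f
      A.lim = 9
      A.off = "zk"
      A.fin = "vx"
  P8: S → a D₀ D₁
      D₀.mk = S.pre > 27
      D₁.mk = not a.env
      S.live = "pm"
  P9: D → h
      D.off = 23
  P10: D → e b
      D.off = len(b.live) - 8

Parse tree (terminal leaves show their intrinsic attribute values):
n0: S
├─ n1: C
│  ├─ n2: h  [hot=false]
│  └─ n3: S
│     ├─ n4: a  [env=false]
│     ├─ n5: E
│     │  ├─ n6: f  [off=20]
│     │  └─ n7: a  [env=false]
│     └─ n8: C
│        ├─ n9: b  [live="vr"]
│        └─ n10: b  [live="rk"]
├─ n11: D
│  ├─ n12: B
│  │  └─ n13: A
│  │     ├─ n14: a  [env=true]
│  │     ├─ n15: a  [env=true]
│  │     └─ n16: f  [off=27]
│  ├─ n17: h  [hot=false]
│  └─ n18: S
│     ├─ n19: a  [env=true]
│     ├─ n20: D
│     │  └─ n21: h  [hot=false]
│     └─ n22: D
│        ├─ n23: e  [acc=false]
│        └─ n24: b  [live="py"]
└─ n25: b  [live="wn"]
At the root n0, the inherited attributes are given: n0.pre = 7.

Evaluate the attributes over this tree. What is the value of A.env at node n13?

true

1. n0.pre = 7  [given at root]
2. n1.live = "ww"  ["ww"]
3. n2.hot = false  [terminal]
4. n3.pre = 6  [len(C.live) + 4]
5. n4.env = false  [terminal]
6. n6.off = 20  [terminal]
7. n7.env = false  [terminal]
8. n5.tag = true  [f.off > 19]
9. n5.acc = 16  [f.off - 4]
10. n8.live = "uu"  ["uu"]
11. n9.live = "vr"  [terminal]
12. n10.live = "rk"  [terminal]
13. n8.fin = 1  [len(b₀.live) - 1]
14. n3.live = "pu"  ["pu"]
15. n1.fin = 28  [len(S.live) + 26]
16. n11.mk = true  [C.fin == 28]
17. n12.depth = false  [D.mk == false]
18. n13.env = true  [B.depth == false]
19. n14.env = true  [terminal]
20. n15.env = true  [terminal]
21. n16.off = 27  [terminal]
22. n13.lim = 9  [9]
23. n13.off = "zk"  ["zk"]
24. n13.fin = "vx"  ["vx"]
25. n12.env = 20  [20]
26. n17.hot = false  [terminal]
27. n18.pre = 28  [B.env + 8]
28. n19.env = true  [terminal]
29. n20.mk = true  [S.pre > 27]
30. n21.hot = false  [terminal]
31. n20.off = 23  [23]
32. n22.mk = false  [not a.env]
33. n23.acc = false  [terminal]
34. n24.live = "py"  [terminal]
35. n22.off = -6  [len(b.live) - 8]
36. n18.live = "pm"  ["pm"]
37. n11.off = -8  [B.env * 3 - 68]
38. n25.live = "wn"  [terminal]
39. n0.live = "xz"  ["xz"]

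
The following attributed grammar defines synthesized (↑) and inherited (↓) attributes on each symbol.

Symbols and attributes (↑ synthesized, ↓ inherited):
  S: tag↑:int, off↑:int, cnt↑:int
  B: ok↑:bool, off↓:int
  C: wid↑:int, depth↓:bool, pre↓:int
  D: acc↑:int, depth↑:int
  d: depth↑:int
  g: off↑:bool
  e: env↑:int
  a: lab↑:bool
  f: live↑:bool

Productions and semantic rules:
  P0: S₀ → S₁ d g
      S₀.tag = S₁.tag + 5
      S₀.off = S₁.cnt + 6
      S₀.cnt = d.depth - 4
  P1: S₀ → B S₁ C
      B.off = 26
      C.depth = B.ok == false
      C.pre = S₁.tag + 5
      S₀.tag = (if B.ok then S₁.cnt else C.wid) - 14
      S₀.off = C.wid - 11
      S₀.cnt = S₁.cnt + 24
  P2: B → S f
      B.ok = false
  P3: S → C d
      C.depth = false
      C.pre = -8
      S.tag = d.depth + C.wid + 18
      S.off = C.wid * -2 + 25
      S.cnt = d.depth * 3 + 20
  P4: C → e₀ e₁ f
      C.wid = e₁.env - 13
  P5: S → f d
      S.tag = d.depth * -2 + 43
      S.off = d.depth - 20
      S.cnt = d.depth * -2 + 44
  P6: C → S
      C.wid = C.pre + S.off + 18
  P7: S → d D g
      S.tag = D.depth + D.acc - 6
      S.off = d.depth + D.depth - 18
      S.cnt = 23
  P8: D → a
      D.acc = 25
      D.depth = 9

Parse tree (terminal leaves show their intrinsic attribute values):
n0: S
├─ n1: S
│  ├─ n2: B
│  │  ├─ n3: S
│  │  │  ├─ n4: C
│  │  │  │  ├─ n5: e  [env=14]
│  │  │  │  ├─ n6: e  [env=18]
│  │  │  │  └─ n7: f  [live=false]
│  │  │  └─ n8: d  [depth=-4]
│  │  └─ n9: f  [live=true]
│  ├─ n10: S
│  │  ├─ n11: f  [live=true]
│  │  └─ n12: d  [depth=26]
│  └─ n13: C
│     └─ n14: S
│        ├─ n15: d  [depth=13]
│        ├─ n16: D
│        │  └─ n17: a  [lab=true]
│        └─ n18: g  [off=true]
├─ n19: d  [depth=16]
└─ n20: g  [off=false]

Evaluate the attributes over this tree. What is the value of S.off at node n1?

7

1. n2.off = 26  [26]
2. n4.depth = false  [false]
3. n4.pre = -8  [-8]
4. n5.env = 14  [terminal]
5. n6.env = 18  [terminal]
6. n7.live = false  [terminal]
7. n4.wid = 5  [e₁.env - 13]
8. n8.depth = -4  [terminal]
9. n3.tag = 19  [d.depth + C.wid + 18]
10. n3.off = 15  [C.wid * -2 + 25]
11. n3.cnt = 8  [d.depth * 3 + 20]
12. n9.live = true  [terminal]
13. n2.ok = false  [false]
14. n11.live = true  [terminal]
15. n12.depth = 26  [terminal]
16. n10.tag = -9  [d.depth * -2 + 43]
17. n10.off = 6  [d.depth - 20]
18. n10.cnt = -8  [d.depth * -2 + 44]
19. n13.depth = true  [B.ok == false]
20. n13.pre = -4  [S₁.tag + 5]
21. n15.depth = 13  [terminal]
22. n17.lab = true  [terminal]
23. n16.acc = 25  [25]
24. n16.depth = 9  [9]
25. n18.off = true  [terminal]
26. n14.tag = 28  [D.depth + D.acc - 6]
27. n14.off = 4  [d.depth + D.depth - 18]
28. n14.cnt = 23  [23]
29. n13.wid = 18  [C.pre + S.off + 18]
30. n1.tag = 4  [(if B.ok then S₁.cnt else C.wid) - 14]
31. n1.off = 7  [C.wid - 11]
32. n1.cnt = 16  [S₁.cnt + 24]
33. n19.depth = 16  [terminal]
34. n20.off = false  [terminal]
35. n0.tag = 9  [S₁.tag + 5]
36. n0.off = 22  [S₁.cnt + 6]
37. n0.cnt = 12  [d.depth - 4]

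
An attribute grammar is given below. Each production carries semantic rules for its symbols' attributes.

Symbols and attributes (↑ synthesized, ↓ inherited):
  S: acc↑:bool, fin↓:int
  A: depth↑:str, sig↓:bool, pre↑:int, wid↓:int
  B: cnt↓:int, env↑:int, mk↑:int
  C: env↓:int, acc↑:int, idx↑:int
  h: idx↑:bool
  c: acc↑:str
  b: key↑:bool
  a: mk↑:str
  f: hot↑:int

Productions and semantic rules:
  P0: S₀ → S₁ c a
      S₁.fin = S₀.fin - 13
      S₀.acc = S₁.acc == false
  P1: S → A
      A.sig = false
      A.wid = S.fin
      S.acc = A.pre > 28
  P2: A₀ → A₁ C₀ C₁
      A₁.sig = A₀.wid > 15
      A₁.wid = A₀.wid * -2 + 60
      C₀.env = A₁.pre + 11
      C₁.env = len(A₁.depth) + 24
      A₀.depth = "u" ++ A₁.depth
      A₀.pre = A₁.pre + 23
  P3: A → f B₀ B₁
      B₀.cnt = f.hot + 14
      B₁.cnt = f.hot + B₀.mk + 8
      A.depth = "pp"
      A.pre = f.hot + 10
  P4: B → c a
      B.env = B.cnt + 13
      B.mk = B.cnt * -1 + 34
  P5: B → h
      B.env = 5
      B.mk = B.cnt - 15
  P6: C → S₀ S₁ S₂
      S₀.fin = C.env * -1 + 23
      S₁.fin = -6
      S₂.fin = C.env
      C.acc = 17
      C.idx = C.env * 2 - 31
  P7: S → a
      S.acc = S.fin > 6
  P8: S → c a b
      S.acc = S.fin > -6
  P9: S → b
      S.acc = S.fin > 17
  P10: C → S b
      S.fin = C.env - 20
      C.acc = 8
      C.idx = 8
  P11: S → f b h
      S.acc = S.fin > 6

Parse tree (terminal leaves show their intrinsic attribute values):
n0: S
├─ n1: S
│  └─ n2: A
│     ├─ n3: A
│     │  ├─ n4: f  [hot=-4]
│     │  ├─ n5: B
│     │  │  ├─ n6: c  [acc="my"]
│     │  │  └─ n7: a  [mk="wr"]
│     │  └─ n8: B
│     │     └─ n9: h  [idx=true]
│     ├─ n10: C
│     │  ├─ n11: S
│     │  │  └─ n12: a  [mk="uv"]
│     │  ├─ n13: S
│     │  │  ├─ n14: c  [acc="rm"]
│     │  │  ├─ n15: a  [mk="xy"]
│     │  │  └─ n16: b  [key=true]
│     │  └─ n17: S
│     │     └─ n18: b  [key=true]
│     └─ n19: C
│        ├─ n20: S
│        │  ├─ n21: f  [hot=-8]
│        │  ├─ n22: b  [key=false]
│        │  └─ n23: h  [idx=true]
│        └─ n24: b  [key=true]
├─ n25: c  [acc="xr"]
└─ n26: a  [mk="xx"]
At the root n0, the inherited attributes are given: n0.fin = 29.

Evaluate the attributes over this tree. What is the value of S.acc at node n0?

false

1. n0.fin = 29  [given at root]
2. n1.fin = 16  [S₀.fin - 13]
3. n2.sig = false  [false]
4. n2.wid = 16  [S.fin]
5. n3.sig = true  [A₀.wid > 15]
6. n3.wid = 28  [A₀.wid * -2 + 60]
7. n4.hot = -4  [terminal]
8. n5.cnt = 10  [f.hot + 14]
9. n6.acc = "my"  [terminal]
10. n7.mk = "wr"  [terminal]
11. n5.env = 23  [B.cnt + 13]
12. n5.mk = 24  [B.cnt * -1 + 34]
13. n8.cnt = 28  [f.hot + B₀.mk + 8]
14. n9.idx = true  [terminal]
15. n8.env = 5  [5]
16. n8.mk = 13  [B.cnt - 15]
17. n3.depth = "pp"  ["pp"]
18. n3.pre = 6  [f.hot + 10]
19. n10.env = 17  [A₁.pre + 11]
20. n11.fin = 6  [C.env * -1 + 23]
21. n12.mk = "uv"  [terminal]
22. n11.acc = false  [S.fin > 6]
23. n13.fin = -6  [-6]
24. n14.acc = "rm"  [terminal]
25. n15.mk = "xy"  [terminal]
26. n16.key = true  [terminal]
27. n13.acc = false  [S.fin > -6]
28. n17.fin = 17  [C.env]
29. n18.key = true  [terminal]
30. n17.acc = false  [S.fin > 17]
31. n10.acc = 17  [17]
32. n10.idx = 3  [C.env * 2 - 31]
33. n19.env = 26  [len(A₁.depth) + 24]
34. n20.fin = 6  [C.env - 20]
35. n21.hot = -8  [terminal]
36. n22.key = false  [terminal]
37. n23.idx = true  [terminal]
38. n20.acc = false  [S.fin > 6]
39. n24.key = true  [terminal]
40. n19.acc = 8  [8]
41. n19.idx = 8  [8]
42. n2.depth = "upp"  ["u" ++ A₁.depth]
43. n2.pre = 29  [A₁.pre + 23]
44. n1.acc = true  [A.pre > 28]
45. n25.acc = "xr"  [terminal]
46. n26.mk = "xx"  [terminal]
47. n0.acc = false  [S₁.acc == false]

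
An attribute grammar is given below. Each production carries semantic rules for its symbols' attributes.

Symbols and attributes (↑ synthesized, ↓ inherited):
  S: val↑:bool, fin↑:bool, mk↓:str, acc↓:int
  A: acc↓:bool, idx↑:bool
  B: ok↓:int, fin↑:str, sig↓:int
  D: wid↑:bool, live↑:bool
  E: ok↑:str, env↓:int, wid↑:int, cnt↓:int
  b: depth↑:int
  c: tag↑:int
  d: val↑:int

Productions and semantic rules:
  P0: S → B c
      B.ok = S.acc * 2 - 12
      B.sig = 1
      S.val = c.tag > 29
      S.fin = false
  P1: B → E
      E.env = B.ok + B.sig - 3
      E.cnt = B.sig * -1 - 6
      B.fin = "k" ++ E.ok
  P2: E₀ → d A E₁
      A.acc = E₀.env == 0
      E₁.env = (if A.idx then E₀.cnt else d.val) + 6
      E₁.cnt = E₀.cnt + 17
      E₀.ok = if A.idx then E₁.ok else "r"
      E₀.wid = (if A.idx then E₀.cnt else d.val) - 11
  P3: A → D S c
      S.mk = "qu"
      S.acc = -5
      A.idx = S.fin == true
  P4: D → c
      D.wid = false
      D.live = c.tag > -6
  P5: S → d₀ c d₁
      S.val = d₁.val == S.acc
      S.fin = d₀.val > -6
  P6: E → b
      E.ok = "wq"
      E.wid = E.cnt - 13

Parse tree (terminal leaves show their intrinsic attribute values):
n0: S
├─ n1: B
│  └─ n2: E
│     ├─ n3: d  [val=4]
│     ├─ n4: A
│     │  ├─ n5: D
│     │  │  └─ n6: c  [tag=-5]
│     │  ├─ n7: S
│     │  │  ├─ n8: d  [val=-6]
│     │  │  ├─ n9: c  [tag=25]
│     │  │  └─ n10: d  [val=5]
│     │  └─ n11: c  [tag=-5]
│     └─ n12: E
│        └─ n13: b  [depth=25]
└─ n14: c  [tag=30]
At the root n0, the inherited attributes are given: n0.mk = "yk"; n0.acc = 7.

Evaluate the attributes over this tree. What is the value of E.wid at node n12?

-3

1. n0.mk = "yk"  [given at root]
2. n0.acc = 7  [given at root]
3. n1.ok = 2  [S.acc * 2 - 12]
4. n1.sig = 1  [1]
5. n2.env = 0  [B.ok + B.sig - 3]
6. n2.cnt = -7  [B.sig * -1 - 6]
7. n3.val = 4  [terminal]
8. n4.acc = true  [E₀.env == 0]
9. n6.tag = -5  [terminal]
10. n5.wid = false  [false]
11. n5.live = true  [c.tag > -6]
12. n7.mk = "qu"  ["qu"]
13. n7.acc = -5  [-5]
14. n8.val = -6  [terminal]
15. n9.tag = 25  [terminal]
16. n10.val = 5  [terminal]
17. n7.val = false  [d₁.val == S.acc]
18. n7.fin = false  [d₀.val > -6]
19. n11.tag = -5  [terminal]
20. n4.idx = false  [S.fin == true]
21. n12.env = 10  [(if A.idx then E₀.cnt else d.val) + 6]
22. n12.cnt = 10  [E₀.cnt + 17]
23. n13.depth = 25  [terminal]
24. n12.ok = "wq"  ["wq"]
25. n12.wid = -3  [E.cnt - 13]
26. n2.ok = "r"  [if A.idx then E₁.ok else "r"]
27. n2.wid = -7  [(if A.idx then E₀.cnt else d.val) - 11]
28. n1.fin = "kr"  ["k" ++ E.ok]
29. n14.tag = 30  [terminal]
30. n0.val = true  [c.tag > 29]
31. n0.fin = false  [false]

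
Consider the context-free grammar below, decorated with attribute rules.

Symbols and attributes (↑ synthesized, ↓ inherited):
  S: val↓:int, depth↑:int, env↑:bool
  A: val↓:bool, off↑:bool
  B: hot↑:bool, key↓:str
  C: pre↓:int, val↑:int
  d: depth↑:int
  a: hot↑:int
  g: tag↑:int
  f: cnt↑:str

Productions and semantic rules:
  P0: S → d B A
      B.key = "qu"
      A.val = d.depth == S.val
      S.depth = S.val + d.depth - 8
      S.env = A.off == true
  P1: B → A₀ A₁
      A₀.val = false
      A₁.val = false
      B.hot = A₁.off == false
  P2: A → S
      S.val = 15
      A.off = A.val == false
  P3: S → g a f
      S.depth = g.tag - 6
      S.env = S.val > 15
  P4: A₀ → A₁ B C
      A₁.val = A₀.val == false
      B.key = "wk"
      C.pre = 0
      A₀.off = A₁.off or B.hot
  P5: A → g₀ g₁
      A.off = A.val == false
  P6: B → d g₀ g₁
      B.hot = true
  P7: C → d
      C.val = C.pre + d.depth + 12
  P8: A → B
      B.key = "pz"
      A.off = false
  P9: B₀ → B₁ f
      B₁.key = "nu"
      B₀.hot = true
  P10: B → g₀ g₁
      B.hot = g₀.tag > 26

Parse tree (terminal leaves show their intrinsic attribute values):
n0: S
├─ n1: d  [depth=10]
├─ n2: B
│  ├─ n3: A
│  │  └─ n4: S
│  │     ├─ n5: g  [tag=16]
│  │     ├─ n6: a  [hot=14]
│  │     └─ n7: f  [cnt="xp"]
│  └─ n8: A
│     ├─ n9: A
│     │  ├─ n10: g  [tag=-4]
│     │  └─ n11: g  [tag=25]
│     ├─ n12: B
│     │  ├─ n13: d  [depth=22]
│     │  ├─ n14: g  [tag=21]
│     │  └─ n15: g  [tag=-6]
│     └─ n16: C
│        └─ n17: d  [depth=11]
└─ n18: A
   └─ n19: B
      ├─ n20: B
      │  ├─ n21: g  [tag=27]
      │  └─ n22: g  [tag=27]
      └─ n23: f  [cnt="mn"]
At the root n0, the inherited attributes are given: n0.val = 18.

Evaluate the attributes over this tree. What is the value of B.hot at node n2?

false

1. n0.val = 18  [given at root]
2. n1.depth = 10  [terminal]
3. n2.key = "qu"  ["qu"]
4. n3.val = false  [false]
5. n4.val = 15  [15]
6. n5.tag = 16  [terminal]
7. n6.hot = 14  [terminal]
8. n7.cnt = "xp"  [terminal]
9. n4.depth = 10  [g.tag - 6]
10. n4.env = false  [S.val > 15]
11. n3.off = true  [A.val == false]
12. n8.val = false  [false]
13. n9.val = true  [A₀.val == false]
14. n10.tag = -4  [terminal]
15. n11.tag = 25  [terminal]
16. n9.off = false  [A.val == false]
17. n12.key = "wk"  ["wk"]
18. n13.depth = 22  [terminal]
19. n14.tag = 21  [terminal]
20. n15.tag = -6  [terminal]
21. n12.hot = true  [true]
22. n16.pre = 0  [0]
23. n17.depth = 11  [terminal]
24. n16.val = 23  [C.pre + d.depth + 12]
25. n8.off = true  [A₁.off or B.hot]
26. n2.hot = false  [A₁.off == false]
27. n18.val = false  [d.depth == S.val]
28. n19.key = "pz"  ["pz"]
29. n20.key = "nu"  ["nu"]
30. n21.tag = 27  [terminal]
31. n22.tag = 27  [terminal]
32. n20.hot = true  [g₀.tag > 26]
33. n23.cnt = "mn"  [terminal]
34. n19.hot = true  [true]
35. n18.off = false  [false]
36. n0.depth = 20  [S.val + d.depth - 8]
37. n0.env = false  [A.off == true]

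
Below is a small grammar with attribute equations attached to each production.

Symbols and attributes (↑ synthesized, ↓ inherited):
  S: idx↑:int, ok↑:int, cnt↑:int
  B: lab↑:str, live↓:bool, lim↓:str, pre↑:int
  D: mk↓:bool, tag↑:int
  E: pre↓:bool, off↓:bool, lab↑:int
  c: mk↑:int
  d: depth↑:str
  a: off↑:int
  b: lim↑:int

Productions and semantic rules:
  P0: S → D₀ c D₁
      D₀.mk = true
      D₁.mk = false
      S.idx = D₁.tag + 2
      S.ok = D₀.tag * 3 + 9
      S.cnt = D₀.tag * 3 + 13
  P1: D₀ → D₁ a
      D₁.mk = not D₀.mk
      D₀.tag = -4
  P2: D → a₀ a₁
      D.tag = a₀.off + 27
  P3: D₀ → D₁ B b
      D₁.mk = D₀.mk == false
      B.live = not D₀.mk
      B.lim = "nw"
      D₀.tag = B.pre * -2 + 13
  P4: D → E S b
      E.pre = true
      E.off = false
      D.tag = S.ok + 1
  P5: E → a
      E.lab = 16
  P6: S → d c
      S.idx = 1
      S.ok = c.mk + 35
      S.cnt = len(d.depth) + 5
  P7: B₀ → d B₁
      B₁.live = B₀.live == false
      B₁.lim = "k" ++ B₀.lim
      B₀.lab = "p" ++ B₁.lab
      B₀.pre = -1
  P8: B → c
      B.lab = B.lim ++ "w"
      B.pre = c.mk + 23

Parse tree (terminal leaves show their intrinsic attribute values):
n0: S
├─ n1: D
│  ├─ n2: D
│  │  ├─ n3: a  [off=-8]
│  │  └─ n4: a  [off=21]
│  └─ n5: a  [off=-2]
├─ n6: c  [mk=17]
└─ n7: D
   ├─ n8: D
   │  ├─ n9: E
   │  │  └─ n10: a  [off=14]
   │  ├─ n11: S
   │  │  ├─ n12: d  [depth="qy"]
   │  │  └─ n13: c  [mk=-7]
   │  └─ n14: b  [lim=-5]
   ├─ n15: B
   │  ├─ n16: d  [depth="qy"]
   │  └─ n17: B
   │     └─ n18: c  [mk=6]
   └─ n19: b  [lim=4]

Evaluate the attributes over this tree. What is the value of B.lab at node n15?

1. n1.mk = true  [true]
2. n2.mk = false  [not D₀.mk]
3. n3.off = -8  [terminal]
4. n4.off = 21  [terminal]
5. n2.tag = 19  [a₀.off + 27]
6. n5.off = -2  [terminal]
7. n1.tag = -4  [-4]
8. n6.mk = 17  [terminal]
9. n7.mk = false  [false]
10. n8.mk = true  [D₀.mk == false]
11. n9.pre = true  [true]
12. n9.off = false  [false]
13. n10.off = 14  [terminal]
14. n9.lab = 16  [16]
15. n12.depth = "qy"  [terminal]
16. n13.mk = -7  [terminal]
17. n11.idx = 1  [1]
18. n11.ok = 28  [c.mk + 35]
19. n11.cnt = 7  [len(d.depth) + 5]
20. n14.lim = -5  [terminal]
21. n8.tag = 29  [S.ok + 1]
22. n15.live = true  [not D₀.mk]
23. n15.lim = "nw"  ["nw"]
24. n16.depth = "qy"  [terminal]
25. n17.live = false  [B₀.live == false]
26. n17.lim = "knw"  ["k" ++ B₀.lim]
27. n18.mk = 6  [terminal]
28. n17.lab = "knww"  [B.lim ++ "w"]
29. n17.pre = 29  [c.mk + 23]
30. n15.lab = "pknww"  ["p" ++ B₁.lab]
31. n15.pre = -1  [-1]
32. n19.lim = 4  [terminal]
33. n7.tag = 15  [B.pre * -2 + 13]
34. n0.idx = 17  [D₁.tag + 2]
35. n0.ok = -3  [D₀.tag * 3 + 9]
36. n0.cnt = 1  [D₀.tag * 3 + 13]

"pknww"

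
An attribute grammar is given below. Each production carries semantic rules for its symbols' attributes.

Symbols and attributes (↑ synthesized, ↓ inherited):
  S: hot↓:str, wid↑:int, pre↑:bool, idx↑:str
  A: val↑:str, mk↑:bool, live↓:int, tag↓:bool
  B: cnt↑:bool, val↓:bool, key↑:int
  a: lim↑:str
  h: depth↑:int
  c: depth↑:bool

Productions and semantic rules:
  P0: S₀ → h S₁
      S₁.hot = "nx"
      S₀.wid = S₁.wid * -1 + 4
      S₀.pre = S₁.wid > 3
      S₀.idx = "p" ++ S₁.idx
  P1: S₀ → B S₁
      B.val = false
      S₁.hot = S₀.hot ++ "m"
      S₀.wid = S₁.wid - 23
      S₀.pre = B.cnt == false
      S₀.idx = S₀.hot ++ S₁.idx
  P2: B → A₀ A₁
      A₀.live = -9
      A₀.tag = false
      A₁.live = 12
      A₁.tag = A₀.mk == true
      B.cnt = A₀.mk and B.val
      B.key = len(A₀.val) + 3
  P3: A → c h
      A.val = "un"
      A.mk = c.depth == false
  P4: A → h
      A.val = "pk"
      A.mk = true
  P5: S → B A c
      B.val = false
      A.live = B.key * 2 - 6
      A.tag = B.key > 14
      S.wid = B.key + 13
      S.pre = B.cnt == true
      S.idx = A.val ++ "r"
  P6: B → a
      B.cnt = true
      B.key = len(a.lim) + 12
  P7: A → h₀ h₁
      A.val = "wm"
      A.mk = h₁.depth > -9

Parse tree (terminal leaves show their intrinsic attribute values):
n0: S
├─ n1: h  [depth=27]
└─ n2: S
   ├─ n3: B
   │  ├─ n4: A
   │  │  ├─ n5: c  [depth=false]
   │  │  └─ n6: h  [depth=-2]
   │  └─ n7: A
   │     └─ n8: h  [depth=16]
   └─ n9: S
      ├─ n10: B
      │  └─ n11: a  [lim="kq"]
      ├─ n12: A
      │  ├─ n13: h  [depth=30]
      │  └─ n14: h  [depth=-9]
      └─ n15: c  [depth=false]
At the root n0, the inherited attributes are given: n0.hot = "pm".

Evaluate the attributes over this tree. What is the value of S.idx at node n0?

1. n0.hot = "pm"  [given at root]
2. n1.depth = 27  [terminal]
3. n2.hot = "nx"  ["nx"]
4. n3.val = false  [false]
5. n4.live = -9  [-9]
6. n4.tag = false  [false]
7. n5.depth = false  [terminal]
8. n6.depth = -2  [terminal]
9. n4.val = "un"  ["un"]
10. n4.mk = true  [c.depth == false]
11. n7.live = 12  [12]
12. n7.tag = true  [A₀.mk == true]
13. n8.depth = 16  [terminal]
14. n7.val = "pk"  ["pk"]
15. n7.mk = true  [true]
16. n3.cnt = false  [A₀.mk and B.val]
17. n3.key = 5  [len(A₀.val) + 3]
18. n9.hot = "nxm"  [S₀.hot ++ "m"]
19. n10.val = false  [false]
20. n11.lim = "kq"  [terminal]
21. n10.cnt = true  [true]
22. n10.key = 14  [len(a.lim) + 12]
23. n12.live = 22  [B.key * 2 - 6]
24. n12.tag = false  [B.key > 14]
25. n13.depth = 30  [terminal]
26. n14.depth = -9  [terminal]
27. n12.val = "wm"  ["wm"]
28. n12.mk = false  [h₁.depth > -9]
29. n15.depth = false  [terminal]
30. n9.wid = 27  [B.key + 13]
31. n9.pre = true  [B.cnt == true]
32. n9.idx = "wmr"  [A.val ++ "r"]
33. n2.wid = 4  [S₁.wid - 23]
34. n2.pre = true  [B.cnt == false]
35. n2.idx = "nxwmr"  [S₀.hot ++ S₁.idx]
36. n0.wid = 0  [S₁.wid * -1 + 4]
37. n0.pre = true  [S₁.wid > 3]
38. n0.idx = "pnxwmr"  ["p" ++ S₁.idx]

"pnxwmr"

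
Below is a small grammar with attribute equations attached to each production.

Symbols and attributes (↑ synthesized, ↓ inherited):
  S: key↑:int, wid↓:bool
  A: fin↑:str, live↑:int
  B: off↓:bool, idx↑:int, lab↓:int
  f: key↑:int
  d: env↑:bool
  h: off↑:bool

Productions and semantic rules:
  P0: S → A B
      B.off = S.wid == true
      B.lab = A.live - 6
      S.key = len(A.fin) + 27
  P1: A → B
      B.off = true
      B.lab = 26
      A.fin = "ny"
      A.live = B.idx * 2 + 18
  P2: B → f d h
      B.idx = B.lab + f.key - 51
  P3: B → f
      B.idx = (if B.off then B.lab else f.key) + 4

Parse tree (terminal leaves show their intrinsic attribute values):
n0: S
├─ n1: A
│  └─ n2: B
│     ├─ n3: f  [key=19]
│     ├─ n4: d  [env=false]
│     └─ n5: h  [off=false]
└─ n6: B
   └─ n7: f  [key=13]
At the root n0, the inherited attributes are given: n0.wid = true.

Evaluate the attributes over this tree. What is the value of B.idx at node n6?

1. n0.wid = true  [given at root]
2. n2.off = true  [true]
3. n2.lab = 26  [26]
4. n3.key = 19  [terminal]
5. n4.env = false  [terminal]
6. n5.off = false  [terminal]
7. n2.idx = -6  [B.lab + f.key - 51]
8. n1.fin = "ny"  ["ny"]
9. n1.live = 6  [B.idx * 2 + 18]
10. n6.off = true  [S.wid == true]
11. n6.lab = 0  [A.live - 6]
12. n7.key = 13  [terminal]
13. n6.idx = 4  [(if B.off then B.lab else f.key) + 4]
14. n0.key = 29  [len(A.fin) + 27]

4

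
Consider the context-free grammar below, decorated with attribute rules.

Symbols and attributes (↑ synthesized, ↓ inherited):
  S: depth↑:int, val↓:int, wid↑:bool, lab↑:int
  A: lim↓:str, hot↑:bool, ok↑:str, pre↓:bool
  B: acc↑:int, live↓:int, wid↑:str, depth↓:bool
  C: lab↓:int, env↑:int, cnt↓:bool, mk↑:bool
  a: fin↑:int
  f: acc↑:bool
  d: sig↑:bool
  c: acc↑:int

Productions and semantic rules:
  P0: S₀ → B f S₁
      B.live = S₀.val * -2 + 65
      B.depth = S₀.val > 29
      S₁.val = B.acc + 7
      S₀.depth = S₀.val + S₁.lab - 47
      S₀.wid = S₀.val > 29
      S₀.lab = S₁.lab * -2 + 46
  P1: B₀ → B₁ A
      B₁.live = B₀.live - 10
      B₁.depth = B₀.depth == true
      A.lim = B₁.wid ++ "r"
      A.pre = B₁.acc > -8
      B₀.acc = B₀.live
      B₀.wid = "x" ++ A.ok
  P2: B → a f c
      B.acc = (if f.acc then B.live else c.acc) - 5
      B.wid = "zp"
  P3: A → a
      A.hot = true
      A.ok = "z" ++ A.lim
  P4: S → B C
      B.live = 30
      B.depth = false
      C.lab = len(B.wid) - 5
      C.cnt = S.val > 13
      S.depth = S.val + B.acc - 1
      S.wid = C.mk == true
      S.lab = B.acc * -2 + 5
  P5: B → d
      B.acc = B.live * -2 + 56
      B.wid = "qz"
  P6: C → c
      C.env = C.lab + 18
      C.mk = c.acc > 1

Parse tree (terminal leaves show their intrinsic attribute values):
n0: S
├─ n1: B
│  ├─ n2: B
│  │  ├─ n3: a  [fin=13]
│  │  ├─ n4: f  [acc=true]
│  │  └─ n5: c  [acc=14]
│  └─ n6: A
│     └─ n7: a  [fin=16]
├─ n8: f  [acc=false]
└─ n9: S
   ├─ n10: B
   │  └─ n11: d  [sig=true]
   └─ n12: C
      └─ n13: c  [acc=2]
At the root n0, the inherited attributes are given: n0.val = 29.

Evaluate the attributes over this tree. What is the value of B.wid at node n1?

"xzzpr"

1. n0.val = 29  [given at root]
2. n1.live = 7  [S₀.val * -2 + 65]
3. n1.depth = false  [S₀.val > 29]
4. n2.live = -3  [B₀.live - 10]
5. n2.depth = false  [B₀.depth == true]
6. n3.fin = 13  [terminal]
7. n4.acc = true  [terminal]
8. n5.acc = 14  [terminal]
9. n2.acc = -8  [(if f.acc then B.live else c.acc) - 5]
10. n2.wid = "zp"  ["zp"]
11. n6.lim = "zpr"  [B₁.wid ++ "r"]
12. n6.pre = false  [B₁.acc > -8]
13. n7.fin = 16  [terminal]
14. n6.hot = true  [true]
15. n6.ok = "zzpr"  ["z" ++ A.lim]
16. n1.acc = 7  [B₀.live]
17. n1.wid = "xzzpr"  ["x" ++ A.ok]
18. n8.acc = false  [terminal]
19. n9.val = 14  [B.acc + 7]
20. n10.live = 30  [30]
21. n10.depth = false  [false]
22. n11.sig = true  [terminal]
23. n10.acc = -4  [B.live * -2 + 56]
24. n10.wid = "qz"  ["qz"]
25. n12.lab = -3  [len(B.wid) - 5]
26. n12.cnt = true  [S.val > 13]
27. n13.acc = 2  [terminal]
28. n12.env = 15  [C.lab + 18]
29. n12.mk = true  [c.acc > 1]
30. n9.depth = 9  [S.val + B.acc - 1]
31. n9.wid = true  [C.mk == true]
32. n9.lab = 13  [B.acc * -2 + 5]
33. n0.depth = -5  [S₀.val + S₁.lab - 47]
34. n0.wid = false  [S₀.val > 29]
35. n0.lab = 20  [S₁.lab * -2 + 46]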